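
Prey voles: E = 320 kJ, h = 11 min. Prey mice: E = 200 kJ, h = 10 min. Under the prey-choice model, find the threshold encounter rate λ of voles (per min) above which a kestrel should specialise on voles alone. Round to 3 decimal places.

0.200 per min

Drop mice once their profitability E₂/h₂ falls below the rate achievable on voles alone: E₂/h₂ = λE₁/(1 + λh₁).
Solve for λ: λE₁h₂ = E₂(1 + λh₁) → λ(E₁h₂ − E₂h₁) = E₂ → λ = E₂/(E₁h₂ − E₂h₁).
λ = 200/(320×10 − 200×11) = 200/1000 = 0.2 per min.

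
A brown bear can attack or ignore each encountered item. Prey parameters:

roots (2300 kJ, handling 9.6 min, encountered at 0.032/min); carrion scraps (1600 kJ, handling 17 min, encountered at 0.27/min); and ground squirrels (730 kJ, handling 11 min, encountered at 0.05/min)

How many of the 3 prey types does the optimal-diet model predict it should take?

Rank by E/h (kJ/min): roots 240, carrion scraps 94.1, ground squirrels 66.4. Include each in turn until the next type's E/h falls below the running intake rate.
Rate on top 1: 56.3. carrion scraps: 94.1 > 56.3 → include.
Rate on top 2: 85.74. ground squirrels: 66.4 < 85.74 → exclude; stop.
Optimal diet: roots, carrion scraps — 2 of 3 types.

2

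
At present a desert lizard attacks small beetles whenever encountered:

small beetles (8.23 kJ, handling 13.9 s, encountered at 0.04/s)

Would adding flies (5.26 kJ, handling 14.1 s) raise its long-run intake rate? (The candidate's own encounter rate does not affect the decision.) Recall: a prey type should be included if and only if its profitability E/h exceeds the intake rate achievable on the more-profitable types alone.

Yes

Intake rate on the current diet: R = (0.04×8.23) / (1 + 0.04×13.9) = 0.3292/1.556 = 0.2116 kJ/s.
flies: E/h = 5.26/14.1 = 0.373 kJ/s.
0.373 > 0.2116, so adding flies raises the average — include it.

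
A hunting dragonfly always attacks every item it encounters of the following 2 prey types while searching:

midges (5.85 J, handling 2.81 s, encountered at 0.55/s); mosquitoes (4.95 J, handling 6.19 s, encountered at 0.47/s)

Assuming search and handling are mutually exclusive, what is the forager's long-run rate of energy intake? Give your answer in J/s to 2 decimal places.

R = Σλ_iE_i / (1 + Σλ_ih_i)
Numerator: 0.55×5.85 + 0.47×4.95 = 5.544
Denominator: 1 + 0.55×2.81 + 0.47×6.19 = 5.455
R = 5.544/5.455 = 1.016 J/s

1.02 J/s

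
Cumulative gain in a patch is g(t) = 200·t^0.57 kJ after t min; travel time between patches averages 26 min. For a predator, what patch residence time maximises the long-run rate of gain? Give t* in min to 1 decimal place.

34.5 min

By the marginal value theorem, leave when the instantaneous gain rate g'(t) equals the habitat-wide average g(t)/(T + t).
g'(t) = 0.57·200·t^-0.43. Setting 0.57·200·t^-0.43 = 200·t^0.57/(26+t) gives 0.57(26+t) = t, so 0.43·t = 0.57×26.
t* = 0.57×26/0.43 = 34.47 min.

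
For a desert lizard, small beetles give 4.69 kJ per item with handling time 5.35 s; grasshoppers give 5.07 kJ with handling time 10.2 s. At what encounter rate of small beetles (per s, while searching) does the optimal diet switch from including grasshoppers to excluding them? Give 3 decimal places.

At the threshold, the rate on small beetles alone equals the profitability of grasshoppers: λ·4.69/(1 + λ·5.35) = 5.07/10.2 = 0.4971.
Rearranging, λ(4.69 − 0.4971×5.35) = 0.4971, so λ = 0.4971/2.031 = 0.2448 per s.

0.245 per s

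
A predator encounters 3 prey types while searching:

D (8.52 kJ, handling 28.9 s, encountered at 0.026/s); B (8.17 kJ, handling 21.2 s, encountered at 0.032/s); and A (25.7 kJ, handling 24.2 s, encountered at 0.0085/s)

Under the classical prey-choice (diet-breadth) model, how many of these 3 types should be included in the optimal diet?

3

Profitabilities (E/h, kJ/s): A 1.06, B 0.385, D 0.295. Add prey in this order while the next type's profitability exceeds the intake rate on those already taken.
Rate on top 1: 0.1812. B: 0.385 > 0.1812 → include.
Rate on top 2: 0.2547. D: 0.295 > 0.2547 → include.
Optimal diet: A, B, D — 3 of 3 types.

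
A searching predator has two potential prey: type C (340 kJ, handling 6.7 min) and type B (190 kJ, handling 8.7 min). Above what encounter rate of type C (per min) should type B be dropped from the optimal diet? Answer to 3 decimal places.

At the threshold, the rate on type C alone equals the profitability of type B: λ·340/(1 + λ·6.7) = 190/8.7 = 21.84.
Rearranging, λ(340 − 21.84×6.7) = 21.84, so λ = 21.84/193.7 = 0.1128 per min.

0.113 per min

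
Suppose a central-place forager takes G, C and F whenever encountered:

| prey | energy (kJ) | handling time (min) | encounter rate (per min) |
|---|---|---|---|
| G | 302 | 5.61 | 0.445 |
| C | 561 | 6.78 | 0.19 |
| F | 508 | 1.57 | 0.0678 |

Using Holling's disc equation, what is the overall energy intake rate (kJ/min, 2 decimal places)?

Energy encountered per unit search time: 0.445×302 + 0.19×561 + 0.0678×508 = 275.4 kJ/min.
Handling time per unit search time: 0.445×5.61 + 0.19×6.78 + 0.0678×1.57 = 3.891.
Rate = 275.4/(1 + 3.891) = 56.31 kJ/min.

56.31 kJ/min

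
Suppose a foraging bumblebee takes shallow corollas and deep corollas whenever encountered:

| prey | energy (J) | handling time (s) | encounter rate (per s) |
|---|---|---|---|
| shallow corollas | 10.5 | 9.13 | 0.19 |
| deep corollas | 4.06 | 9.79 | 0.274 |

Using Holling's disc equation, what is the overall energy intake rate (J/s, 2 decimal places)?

Energy encountered per unit search time: 0.19×10.5 + 0.274×4.06 = 3.107 J/s.
Handling time per unit search time: 0.19×9.13 + 0.274×9.79 = 4.417.
Rate = 3.107/(1 + 4.417) = 0.5736 J/s.

0.57 J/s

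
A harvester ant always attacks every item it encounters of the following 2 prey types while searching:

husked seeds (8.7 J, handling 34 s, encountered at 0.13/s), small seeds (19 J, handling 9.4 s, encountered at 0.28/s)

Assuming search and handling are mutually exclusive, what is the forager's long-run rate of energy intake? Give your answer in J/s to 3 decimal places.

Energy encountered per unit search time: 0.13×8.7 + 0.28×19 = 6.451 J/s.
Handling time per unit search time: 0.13×34 + 0.28×9.4 = 7.052.
Rate = 6.451/(1 + 7.052) = 0.8012 J/s.

0.801 J/s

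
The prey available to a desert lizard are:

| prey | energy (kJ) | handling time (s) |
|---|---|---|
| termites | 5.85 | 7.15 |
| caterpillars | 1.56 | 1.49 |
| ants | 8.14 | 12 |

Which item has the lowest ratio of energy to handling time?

In descending order of E/h:
caterpillars: 1.56/1.49 = 1.05 kJ/s
termites: 5.85/7.15 = 0.818 kJ/s
ants: 8.14/12 = 0.678 kJ/s

ants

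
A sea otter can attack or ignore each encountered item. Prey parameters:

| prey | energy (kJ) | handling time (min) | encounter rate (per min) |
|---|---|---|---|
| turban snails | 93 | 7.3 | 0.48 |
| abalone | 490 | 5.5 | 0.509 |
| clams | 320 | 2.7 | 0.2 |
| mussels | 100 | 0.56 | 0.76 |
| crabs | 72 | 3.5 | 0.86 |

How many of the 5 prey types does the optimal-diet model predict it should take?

3

Rank by E/h (kJ/min): mussels 179, clams 119, abalone 89.1, crabs 20.6, turban snails 12.7. Include each in turn until the next type's E/h falls below the running intake rate.
Rate on top 1: 53.31. clams: 119 > 53.31 → include.
Rate on top 2: 71.23. abalone: 89.1 > 71.23 → include.
Rate on top 3: 81.72. crabs: 20.6 < 81.72 → exclude; stop.
Optimal diet: mussels, clams, abalone — 3 of 5 types.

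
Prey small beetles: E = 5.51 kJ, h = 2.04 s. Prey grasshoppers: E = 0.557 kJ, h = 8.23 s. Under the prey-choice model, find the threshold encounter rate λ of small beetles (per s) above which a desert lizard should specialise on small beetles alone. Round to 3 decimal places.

At the threshold, the rate on small beetles alone equals the profitability of grasshoppers: λ·5.51/(1 + λ·2.04) = 0.557/8.23 = 0.06768.
Rearranging, λ(5.51 − 0.06768×2.04) = 0.06768, so λ = 0.06768/5.372 = 0.0126 per s.

0.013 per s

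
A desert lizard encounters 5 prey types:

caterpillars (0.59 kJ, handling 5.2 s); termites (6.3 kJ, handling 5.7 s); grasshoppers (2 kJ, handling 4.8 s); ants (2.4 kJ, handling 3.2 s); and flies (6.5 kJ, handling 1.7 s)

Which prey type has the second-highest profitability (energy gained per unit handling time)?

Profitability E/h (kJ/s): caterpillars = 0.59/5.2 = 0.113, termites = 6.3/5.7 = 1.11, grasshoppers = 2/4.8 = 0.417, ants = 2.4/3.2 = 0.75, flies = 6.5/1.7 = 3.82.
Ranked: flies > termites > ants > grasshoppers > caterpillars.

termites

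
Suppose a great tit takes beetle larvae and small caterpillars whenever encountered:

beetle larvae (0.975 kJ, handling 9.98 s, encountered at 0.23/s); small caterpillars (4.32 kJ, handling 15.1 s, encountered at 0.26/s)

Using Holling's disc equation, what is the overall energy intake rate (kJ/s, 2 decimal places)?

R = Σλ_iE_i / (1 + Σλ_ih_i)
Numerator: 0.23×0.975 + 0.26×4.32 = 1.347
Denominator: 1 + 0.23×9.98 + 0.26×15.1 = 7.221
R = 1.347/7.221 = 0.1866 kJ/s

0.19 kJ/s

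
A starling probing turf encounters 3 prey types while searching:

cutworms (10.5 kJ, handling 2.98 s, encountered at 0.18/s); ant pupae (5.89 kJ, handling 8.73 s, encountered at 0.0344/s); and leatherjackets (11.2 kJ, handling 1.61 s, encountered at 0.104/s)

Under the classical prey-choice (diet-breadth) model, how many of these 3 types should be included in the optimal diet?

2

Rank by E/h (kJ/s): leatherjackets 6.96, cutworms 3.52, ant pupae 0.675. Include each in turn until the next type's E/h falls below the running intake rate.
Rate on top 1: 0.9977. cutworms: 3.52 > 0.9977 → include.
Rate on top 2: 1.793. ant pupae: 0.675 < 1.793 → exclude; stop.
Optimal diet: leatherjackets, cutworms — 2 of 3 types.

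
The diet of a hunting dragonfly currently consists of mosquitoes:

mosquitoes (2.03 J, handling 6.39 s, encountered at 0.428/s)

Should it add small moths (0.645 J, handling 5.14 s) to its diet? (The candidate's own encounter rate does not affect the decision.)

Intake rate on the current diet: R = (0.428×2.03) / (1 + 0.428×6.39) = 0.8688/3.735 = 0.2326 J/s.
Profitability of small moths: 0.645/5.14 = 0.1255 J/s.
Since 0.1255 < R, time spent handling small moths is better spent searching.

No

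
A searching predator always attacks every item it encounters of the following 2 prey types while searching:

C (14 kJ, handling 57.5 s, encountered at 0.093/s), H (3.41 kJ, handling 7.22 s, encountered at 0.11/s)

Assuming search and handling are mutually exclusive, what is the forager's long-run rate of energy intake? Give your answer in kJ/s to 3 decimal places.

Energy encountered per unit search time: 0.093×14 + 0.11×3.41 = 1.677 kJ/s.
Handling time per unit search time: 0.093×57.5 + 0.11×7.22 = 6.142.
Rate = 1.677/(1 + 6.142) = 0.2348 kJ/s.

0.235 kJ/s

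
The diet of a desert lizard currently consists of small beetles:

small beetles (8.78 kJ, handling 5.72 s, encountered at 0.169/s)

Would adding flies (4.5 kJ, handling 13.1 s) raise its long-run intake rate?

No

On small beetles alone, R = ΣλE/(1+Σλh) = 1.484/1.967 = 0.7545 kJ/s.
Profitability of flies: 4.5/13.1 = 0.3435 kJ/s.
Since 0.3435 < R, time spent handling flies is better spent searching.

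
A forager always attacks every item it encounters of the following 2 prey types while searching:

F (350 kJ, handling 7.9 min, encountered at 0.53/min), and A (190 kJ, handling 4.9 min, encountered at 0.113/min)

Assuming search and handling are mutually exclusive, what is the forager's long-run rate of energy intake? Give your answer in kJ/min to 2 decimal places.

R = Σλ_iE_i / (1 + Σλ_ih_i)
Numerator: 0.53×350 + 0.113×190 = 207
Denominator: 1 + 0.53×7.9 + 0.113×4.9 = 5.741
R = 207/5.741 = 36.05 kJ/min

36.05 kJ/min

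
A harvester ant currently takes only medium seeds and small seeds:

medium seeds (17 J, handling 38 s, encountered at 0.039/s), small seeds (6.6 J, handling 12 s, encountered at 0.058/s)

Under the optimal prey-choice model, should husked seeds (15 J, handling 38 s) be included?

Intake rate on the current diet: R = (0.039×17 + 0.058×6.6) / (1 + 0.039×38 + 0.058×12) = 1.046/3.178 = 0.3291 J/s.
Profitability of husked seeds: 15/38 = 0.3947 J/s.
Since 0.3947 > R, including husked seeds increases the long-run rate.

Yes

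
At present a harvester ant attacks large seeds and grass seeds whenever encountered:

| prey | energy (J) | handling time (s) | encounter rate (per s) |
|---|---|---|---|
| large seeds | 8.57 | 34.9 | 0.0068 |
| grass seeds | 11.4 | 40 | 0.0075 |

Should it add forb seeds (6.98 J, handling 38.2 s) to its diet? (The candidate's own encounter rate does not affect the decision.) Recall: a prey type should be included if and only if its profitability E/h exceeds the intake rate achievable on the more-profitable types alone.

Current rate: (0.0068×8.57 + 0.0075×11.4)/(1 + 0.0068×34.9 + 0.0075×40) = 0.09352 J/s.
Profitability of forb seeds: 6.98/38.2 = 0.1827 J/s.
Since 0.1827 > R, including forb seeds increases the long-run rate.

Yes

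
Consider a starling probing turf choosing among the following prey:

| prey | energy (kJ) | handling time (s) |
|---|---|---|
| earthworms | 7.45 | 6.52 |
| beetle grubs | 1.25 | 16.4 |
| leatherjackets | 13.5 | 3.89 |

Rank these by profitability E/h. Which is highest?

Profitability E/h (kJ/s): earthworms = 7.45/6.52 = 1.14, beetle grubs = 1.25/16.4 = 0.0762, leatherjackets = 13.5/3.89 = 3.47.
Ranked: leatherjackets > earthworms > beetle grubs.

leatherjackets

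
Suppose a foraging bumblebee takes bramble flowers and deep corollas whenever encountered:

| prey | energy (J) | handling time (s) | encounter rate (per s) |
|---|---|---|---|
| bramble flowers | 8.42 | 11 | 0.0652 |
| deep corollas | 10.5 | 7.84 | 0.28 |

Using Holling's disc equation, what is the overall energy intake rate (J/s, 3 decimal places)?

R = Σλ_iE_i / (1 + Σλ_ih_i)
Numerator: 0.0652×8.42 + 0.28×10.5 = 3.489
Denominator: 1 + 0.0652×11 + 0.28×7.84 = 3.912
R = 3.489/3.912 = 0.8918 J/s

0.892 J/s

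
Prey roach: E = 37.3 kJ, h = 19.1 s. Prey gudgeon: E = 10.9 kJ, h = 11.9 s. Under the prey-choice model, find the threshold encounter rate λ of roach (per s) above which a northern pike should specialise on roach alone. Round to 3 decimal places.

0.046 per s

The zero-one rule: include gudgeon iff E₂/h₂ > λE₁/(1+λh₁). Equality gives the switch point.
λE₁h₂ = E₂ + λE₂h₁ ⇒ λ = E₂/(E₁h₂ − E₂h₁) = 10.9/(443.9 − 208.2) = 0.04625 per s.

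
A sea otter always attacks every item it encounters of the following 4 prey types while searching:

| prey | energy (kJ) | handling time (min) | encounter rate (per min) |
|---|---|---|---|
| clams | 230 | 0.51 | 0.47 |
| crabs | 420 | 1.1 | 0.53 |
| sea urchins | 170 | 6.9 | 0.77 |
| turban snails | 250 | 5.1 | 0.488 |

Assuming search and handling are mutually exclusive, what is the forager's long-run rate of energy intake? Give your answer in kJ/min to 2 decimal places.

60.64 kJ/min

R = Σλ_iE_i / (1 + Σλ_ih_i)
Numerator: 0.47×230 + 0.53×420 + 0.77×170 + 0.488×250 = 583.6
Denominator: 1 + 0.47×0.51 + 0.53×1.1 + 0.77×6.9 + 0.488×5.1 = 9.625
R = 583.6/9.625 = 60.64 kJ/min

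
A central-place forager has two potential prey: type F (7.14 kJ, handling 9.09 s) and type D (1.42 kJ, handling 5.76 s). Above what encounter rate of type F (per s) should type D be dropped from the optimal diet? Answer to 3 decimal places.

0.050 per s

At the threshold, the rate on type F alone equals the profitability of type D: λ·7.14/(1 + λ·9.09) = 1.42/5.76 = 0.2465.
Rearranging, λ(7.14 − 0.2465×9.09) = 0.2465, so λ = 0.2465/4.899 = 0.05032 per s.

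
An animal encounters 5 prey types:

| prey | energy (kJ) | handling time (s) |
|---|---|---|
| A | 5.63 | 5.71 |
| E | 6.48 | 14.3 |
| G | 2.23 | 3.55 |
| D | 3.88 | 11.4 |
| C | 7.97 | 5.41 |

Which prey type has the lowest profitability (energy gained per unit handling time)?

In descending order of E/h:
C: 7.97/5.41 = 1.47 kJ/s
A: 5.63/5.71 = 0.986 kJ/s
G: 2.23/3.55 = 0.628 kJ/s
E: 6.48/14.3 = 0.453 kJ/s
D: 3.88/11.4 = 0.34 kJ/s

D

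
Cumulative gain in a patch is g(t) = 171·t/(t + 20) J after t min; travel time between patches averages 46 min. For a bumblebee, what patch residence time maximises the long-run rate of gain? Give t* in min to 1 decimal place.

30.3 min

Optimal t* satisfies g'(t*) = g(t*)/(T + t*).
g'(t) = 171·20/(t + 20)². Setting 171·20/(t+20)² = 171t/[(t+20)(46+t)] gives 20(46+t) = t(t+20), so t² = 20×46 = 920.
t* = √920 = 30.33 min.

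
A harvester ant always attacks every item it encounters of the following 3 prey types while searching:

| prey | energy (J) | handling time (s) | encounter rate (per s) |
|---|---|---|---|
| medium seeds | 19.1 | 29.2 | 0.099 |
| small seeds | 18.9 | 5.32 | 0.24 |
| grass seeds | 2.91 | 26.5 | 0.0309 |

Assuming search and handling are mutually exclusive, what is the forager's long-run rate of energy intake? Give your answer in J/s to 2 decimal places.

1.09 J/s

R = Σλ_iE_i / (1 + Σλ_ih_i)
Numerator: 0.099×19.1 + 0.24×18.9 + 0.0309×2.91 = 6.517
Denominator: 1 + 0.099×29.2 + 0.24×5.32 + 0.0309×26.5 = 5.986
R = 6.517/5.986 = 1.089 J/s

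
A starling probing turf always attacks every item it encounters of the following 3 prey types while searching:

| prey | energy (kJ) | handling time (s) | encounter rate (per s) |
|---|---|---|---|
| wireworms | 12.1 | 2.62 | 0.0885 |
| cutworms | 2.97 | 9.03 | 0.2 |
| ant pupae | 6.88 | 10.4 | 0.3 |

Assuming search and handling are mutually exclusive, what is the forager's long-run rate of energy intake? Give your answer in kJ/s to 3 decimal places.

0.606 kJ/s

R = Σλ_iE_i / (1 + Σλ_ih_i)
Numerator: 0.0885×12.1 + 0.2×2.97 + 0.3×6.88 = 3.729
Denominator: 1 + 0.0885×2.62 + 0.2×9.03 + 0.3×10.4 = 6.158
R = 3.729/6.158 = 0.6055 kJ/s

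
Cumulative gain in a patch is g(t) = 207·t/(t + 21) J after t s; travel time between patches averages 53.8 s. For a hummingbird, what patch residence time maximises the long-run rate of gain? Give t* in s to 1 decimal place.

Optimal t* satisfies g'(t*) = g(t*)/(T + t*).
g'(t) = 207·21/(t + 21)². Setting 207·21/(t+21)² = 207t/[(t+21)(53.8+t)] gives 21(53.8+t) = t(t+21), so t² = 21×53.8 = 1130.
t* = √1130 = 33.61 s.

33.6 s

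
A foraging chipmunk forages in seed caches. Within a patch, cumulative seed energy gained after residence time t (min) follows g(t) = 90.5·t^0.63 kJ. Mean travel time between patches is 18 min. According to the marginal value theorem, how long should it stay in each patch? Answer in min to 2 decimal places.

30.65 min

Optimal t* satisfies g'(t*) = g(t*)/(T + t*).
g'(t) = 0.63·90.5·t^-0.37. Setting 0.63·90.5·t^-0.37 = 90.5·t^0.63/(18+t) gives 0.63(18+t) = t, so 0.37·t = 0.63×18.
t* = 0.63×18/0.37 = 30.65 min.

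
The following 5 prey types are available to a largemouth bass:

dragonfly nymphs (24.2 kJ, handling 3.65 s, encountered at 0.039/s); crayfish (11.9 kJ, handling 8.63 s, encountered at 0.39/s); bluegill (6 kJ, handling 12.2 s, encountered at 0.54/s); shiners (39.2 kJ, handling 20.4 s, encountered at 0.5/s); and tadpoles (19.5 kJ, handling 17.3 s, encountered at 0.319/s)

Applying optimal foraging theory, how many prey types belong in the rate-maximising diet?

E/h in descending order: dragonfly nymphs 6.63, shiners 1.92, crayfish 1.38, tadpoles 1.13, bluegill 0.492 kJ/s. The optimal diet is the largest prefix of this list for which every included type satisfies E_i/h_i > R on the types above it.
Rate on top 1: 0.8262. shiners: 1.92 > 0.8262 → include.
Rate on top 2: 1.811. crayfish: 1.38 < 1.811 → exclude; stop.
Optimal diet: dragonfly nymphs, shiners — 2 of 5 types.

2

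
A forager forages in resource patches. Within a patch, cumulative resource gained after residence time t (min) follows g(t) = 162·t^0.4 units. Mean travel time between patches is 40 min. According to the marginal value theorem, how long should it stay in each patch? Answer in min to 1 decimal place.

By the marginal value theorem, leave when the instantaneous gain rate g'(t) equals the habitat-wide average g(t)/(T + t).
g'(t) = 0.4·162·t^-0.6. Setting 0.4·162·t^-0.6 = 162·t^0.4/(40+t) gives 0.4(40+t) = t, so 0.60·t = 0.4×40.
t* = 0.4×40/0.60 = 26.67 min.

26.7 min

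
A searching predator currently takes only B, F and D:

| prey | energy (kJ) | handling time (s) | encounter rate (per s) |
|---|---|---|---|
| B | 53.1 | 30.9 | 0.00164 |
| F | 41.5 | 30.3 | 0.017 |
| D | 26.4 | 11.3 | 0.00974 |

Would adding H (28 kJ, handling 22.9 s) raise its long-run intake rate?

Yes

Current rate: (0.00164×53.1 + 0.017×41.5 + 0.00974×26.4)/(1 + 0.00164×30.9 + 0.017×30.3 + 0.00974×11.3) = 0.6264 kJ/s.
Profitability of H: 28/22.9 = 1.223 kJ/s.
Since 1.223 > R, including H increases the long-run rate.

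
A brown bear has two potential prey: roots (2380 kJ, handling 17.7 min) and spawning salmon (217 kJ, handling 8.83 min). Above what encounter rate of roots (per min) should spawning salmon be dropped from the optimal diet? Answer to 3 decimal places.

0.013 per min

At the threshold, the rate on roots alone equals the profitability of spawning salmon: λ·2380/(1 + λ·17.7) = 217/8.83 = 24.58.
Rearranging, λ(2380 − 24.58×17.7) = 24.58, so λ = 24.58/1945 = 0.01264 per min.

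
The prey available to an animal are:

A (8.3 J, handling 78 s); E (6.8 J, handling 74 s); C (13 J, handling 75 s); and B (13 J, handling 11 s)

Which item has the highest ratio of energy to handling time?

Profitability E/h (J/s): A = 8.3/78 = 0.106, E = 6.8/74 = 0.0919, C = 13/75 = 0.173, B = 13/11 = 1.18.
Ranked: B > C > A > E.

B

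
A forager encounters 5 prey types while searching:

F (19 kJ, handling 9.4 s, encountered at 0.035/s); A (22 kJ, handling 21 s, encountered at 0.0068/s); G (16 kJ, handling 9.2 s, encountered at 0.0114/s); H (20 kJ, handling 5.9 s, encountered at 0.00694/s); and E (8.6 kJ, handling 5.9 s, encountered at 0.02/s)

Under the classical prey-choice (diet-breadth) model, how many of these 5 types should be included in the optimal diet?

5

Rank by E/h (kJ/s): H 3.39, F 2.02, G 1.74, E 1.46, A 1.05. Include each in turn until the next type's E/h falls below the running intake rate.
Rate on top 1: 0.1333. F: 2.02 > 0.1333 → include.
Rate on top 2: 0.5867. G: 1.74 > 0.5867 → include.
Rate on top 3: 0.6687. E: 1.46 > 0.6687 → include.
Rate on top 4: 0.7271. A: 1.05 > 0.7271 → include.
Optimal diet: H, F, G, E, A — 5 of 5 types.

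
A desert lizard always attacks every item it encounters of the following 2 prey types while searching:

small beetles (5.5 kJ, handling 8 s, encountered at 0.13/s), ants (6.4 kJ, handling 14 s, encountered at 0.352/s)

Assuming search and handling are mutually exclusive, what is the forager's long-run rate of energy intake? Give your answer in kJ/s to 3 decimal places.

0.426 kJ/s

Energy encountered per unit search time: 0.13×5.5 + 0.352×6.4 = 2.968 kJ/s.
Handling time per unit search time: 0.13×8 + 0.352×14 = 5.968.
Rate = 2.968/(1 + 5.968) = 0.4259 kJ/s.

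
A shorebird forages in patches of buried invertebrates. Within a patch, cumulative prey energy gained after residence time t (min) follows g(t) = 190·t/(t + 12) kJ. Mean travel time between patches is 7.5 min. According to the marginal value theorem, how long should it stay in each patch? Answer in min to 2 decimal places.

Maximise g(t)/(T+t): set derivative to zero → g'(t)(T+t) = g(t).
g'(t) = 190·12/(t + 12)². Setting 190·12/(t+12)² = 190t/[(t+12)(7.5+t)] gives 12(7.5+t) = t(t+12), so t² = 12×7.5 = 90.
t* = √90 = 9.487 min.

9.49 min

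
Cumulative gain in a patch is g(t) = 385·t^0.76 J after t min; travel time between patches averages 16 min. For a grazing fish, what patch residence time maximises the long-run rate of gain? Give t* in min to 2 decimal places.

50.67 min

Maximise g(t)/(T+t): set derivative to zero → g'(t)(T+t) = g(t).
g'(t) = 0.76·385·t^-0.24. Setting 0.76·385·t^-0.24 = 385·t^0.76/(16+t) gives 0.76(16+t) = t, so 0.24·t = 0.76×16.
t* = 0.76×16/0.24 = 50.67 min.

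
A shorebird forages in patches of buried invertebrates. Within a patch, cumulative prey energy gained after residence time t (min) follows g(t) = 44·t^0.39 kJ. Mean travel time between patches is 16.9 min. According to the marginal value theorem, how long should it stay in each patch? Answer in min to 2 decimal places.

10.80 min

By the marginal value theorem, leave when the instantaneous gain rate g'(t) equals the habitat-wide average g(t)/(T + t).
g'(t) = 0.39·44·t^-0.61. Setting 0.39·44·t^-0.61 = 44·t^0.39/(16.9+t) gives 0.39(16.9+t) = t, so 0.61·t = 0.39×16.9.
t* = 0.39×16.9/0.61 = 10.8 min.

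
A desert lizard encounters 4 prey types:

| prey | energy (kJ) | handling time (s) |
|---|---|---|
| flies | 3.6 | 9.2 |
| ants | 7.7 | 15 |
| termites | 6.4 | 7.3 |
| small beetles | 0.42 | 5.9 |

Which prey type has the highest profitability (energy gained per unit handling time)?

In descending order of E/h:
termites: 6.4/7.3 = 0.877 kJ/s
ants: 7.7/15 = 0.513 kJ/s
flies: 3.6/9.2 = 0.391 kJ/s
small beetles: 0.42/5.9 = 0.0712 kJ/s

termites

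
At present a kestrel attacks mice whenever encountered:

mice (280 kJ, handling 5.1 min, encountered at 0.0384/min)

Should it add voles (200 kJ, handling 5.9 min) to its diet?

Intake rate on the current diet: R = (0.0384×280) / (1 + 0.0384×5.1) = 10.75/1.196 = 8.991 kJ/min.
Profitability of voles: 200/5.9 = 33.9 kJ/min.
33.9 > 8.991, so adding voles raises the average — include it.

Yes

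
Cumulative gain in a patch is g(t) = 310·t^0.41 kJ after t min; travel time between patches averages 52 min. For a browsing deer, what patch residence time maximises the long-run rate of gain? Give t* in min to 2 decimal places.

36.14 min

Optimal t* satisfies g'(t*) = g(t*)/(T + t*).
g'(t) = 0.41·310·t^-0.59. Setting 0.41·310·t^-0.59 = 310·t^0.41/(52+t) gives 0.41(52+t) = t, so 0.59·t = 0.41×52.
t* = 0.41×52/0.59 = 36.14 min.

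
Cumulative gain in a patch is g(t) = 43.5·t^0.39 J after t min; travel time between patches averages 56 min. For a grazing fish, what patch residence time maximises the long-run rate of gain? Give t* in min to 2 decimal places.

35.80 min

Optimal t* satisfies g'(t*) = g(t*)/(T + t*).
g'(t) = 0.39·43.5·t^-0.61. Setting 0.39·43.5·t^-0.61 = 43.5·t^0.39/(56+t) gives 0.39(56+t) = t, so 0.61·t = 0.39×56.
t* = 0.39×56/0.61 = 35.8 min.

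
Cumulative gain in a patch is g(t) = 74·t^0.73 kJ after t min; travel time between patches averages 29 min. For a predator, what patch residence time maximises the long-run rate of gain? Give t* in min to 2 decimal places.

78.41 min

Maximise g(t)/(T+t): set derivative to zero → g'(t)(T+t) = g(t).
g'(t) = 0.73·74·t^-0.27. Setting 0.73·74·t^-0.27 = 74·t^0.73/(29+t) gives 0.73(29+t) = t, so 0.27·t = 0.73×29.
t* = 0.73×29/0.27 = 78.41 min.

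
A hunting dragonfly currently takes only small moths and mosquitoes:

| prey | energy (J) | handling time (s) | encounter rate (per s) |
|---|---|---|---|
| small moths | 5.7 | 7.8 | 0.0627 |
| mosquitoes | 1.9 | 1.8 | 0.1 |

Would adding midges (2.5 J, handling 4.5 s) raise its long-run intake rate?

Yes

On small moths and mosquitoes alone, R = ΣλE/(1+Σλh) = 0.5474/1.669 = 0.328 J/s.
Profitability of midges: 2.5/4.5 = 0.5556 J/s.
Since 0.5556 > R, including midges increases the long-run rate.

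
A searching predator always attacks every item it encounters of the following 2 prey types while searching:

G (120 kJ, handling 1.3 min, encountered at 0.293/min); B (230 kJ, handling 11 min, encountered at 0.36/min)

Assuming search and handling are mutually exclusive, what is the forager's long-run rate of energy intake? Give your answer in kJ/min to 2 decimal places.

22.09 kJ/min

R = (0.293×120 + 0.36×230) / (1 + 0.293×1.3 + 0.36×11) = 118/5.341 = 22.09 kJ/min.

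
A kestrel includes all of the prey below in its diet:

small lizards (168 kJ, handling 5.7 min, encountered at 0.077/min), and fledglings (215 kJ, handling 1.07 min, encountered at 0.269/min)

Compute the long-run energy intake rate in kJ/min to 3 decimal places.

R = Σλ_iE_i / (1 + Σλ_ih_i)
Numerator: 0.077×168 + 0.269×215 = 70.77
Denominator: 1 + 0.077×5.7 + 0.269×1.07 = 1.727
R = 70.77/1.727 = 40.99 kJ/min

40.986 kJ/min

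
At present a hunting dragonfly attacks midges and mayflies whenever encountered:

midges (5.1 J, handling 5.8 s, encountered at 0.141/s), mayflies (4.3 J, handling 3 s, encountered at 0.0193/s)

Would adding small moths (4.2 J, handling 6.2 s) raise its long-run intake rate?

Intake rate on the current diet: R = (0.141×5.1 + 0.0193×4.3) / (1 + 0.141×5.8 + 0.0193×3) = 0.8021/1.876 = 0.4276 J/s.
Profitability of small moths: 4.2/6.2 = 0.6774 J/s.
Since 0.6774 > R, including small moths increases the long-run rate.

Yes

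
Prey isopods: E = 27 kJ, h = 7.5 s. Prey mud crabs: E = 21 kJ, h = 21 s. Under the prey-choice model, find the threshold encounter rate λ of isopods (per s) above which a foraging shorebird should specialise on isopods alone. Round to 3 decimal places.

0.051 per s

At the threshold, the rate on isopods alone equals the profitability of mud crabs: λ·27/(1 + λ·7.5) = 21/21 = 1.
Rearranging, λ(27 − 1×7.5) = 1, so λ = 1/19.5 = 0.05128 per s.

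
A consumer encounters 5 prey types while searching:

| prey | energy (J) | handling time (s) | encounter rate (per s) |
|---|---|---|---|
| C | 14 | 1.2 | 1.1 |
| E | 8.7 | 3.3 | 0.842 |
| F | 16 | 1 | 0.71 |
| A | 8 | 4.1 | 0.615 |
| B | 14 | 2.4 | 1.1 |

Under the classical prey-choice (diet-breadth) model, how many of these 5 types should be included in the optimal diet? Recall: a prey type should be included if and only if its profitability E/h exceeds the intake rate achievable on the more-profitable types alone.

2

Profitabilities (E/h, J/s): F 16, C 11.7, B 5.83, E 2.64, A 1.95. Add prey in this order while the next type's profitability exceeds the intake rate on those already taken.
Rate on top 1: 6.643. C: 11.7 > 6.643 → include.
Rate on top 2: 8.832. B: 5.83 < 8.832 → exclude; stop.
Optimal diet: F, C — 2 of 5 types.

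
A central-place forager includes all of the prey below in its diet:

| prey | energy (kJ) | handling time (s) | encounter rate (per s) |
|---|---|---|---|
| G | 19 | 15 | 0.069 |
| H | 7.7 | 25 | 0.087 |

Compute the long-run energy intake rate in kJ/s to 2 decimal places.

Energy encountered per unit search time: 0.069×19 + 0.087×7.7 = 1.981 kJ/s.
Handling time per unit search time: 0.069×15 + 0.087×25 = 3.21.
Rate = 1.981/(1 + 3.21) = 0.4705 kJ/s.

0.47 kJ/s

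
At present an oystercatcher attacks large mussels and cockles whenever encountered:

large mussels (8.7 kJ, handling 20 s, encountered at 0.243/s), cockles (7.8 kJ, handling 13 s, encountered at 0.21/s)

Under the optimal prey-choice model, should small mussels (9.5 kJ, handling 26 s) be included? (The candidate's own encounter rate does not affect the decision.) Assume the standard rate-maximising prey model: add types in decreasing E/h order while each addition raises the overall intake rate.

No

On large mussels and cockles alone, R = ΣλE/(1+Σλh) = 3.752/8.59 = 0.4368 kJ/s.
Profitability of small mussels: 9.5/26 = 0.3654 kJ/s.
Since 0.3654 < R, time spent handling small mussels is better spent searching.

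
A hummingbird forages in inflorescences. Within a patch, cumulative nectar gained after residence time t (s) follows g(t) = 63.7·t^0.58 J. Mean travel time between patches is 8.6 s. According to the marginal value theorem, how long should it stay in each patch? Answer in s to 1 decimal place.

Maximise g(t)/(T+t): set derivative to zero → g'(t)(T+t) = g(t).
g'(t) = 0.58·63.7·t^-0.42. Setting 0.58·63.7·t^-0.42 = 63.7·t^0.58/(8.6+t) gives 0.58(8.6+t) = t, so 0.42·t = 0.58×8.6.
t* = 0.58×8.6/0.42 = 11.88 s.

11.9 s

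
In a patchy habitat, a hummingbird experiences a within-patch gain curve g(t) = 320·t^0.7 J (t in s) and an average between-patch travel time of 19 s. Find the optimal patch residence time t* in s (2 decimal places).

Maximise g(t)/(T+t): set derivative to zero → g'(t)(T+t) = g(t).
g'(t) = 0.7·320·t^-0.3. Setting 0.7·320·t^-0.3 = 320·t^0.7/(19+t) gives 0.7(19+t) = t, so 0.30·t = 0.7×19.
t* = 0.7×19/0.30 = 44.33 s.

44.33 s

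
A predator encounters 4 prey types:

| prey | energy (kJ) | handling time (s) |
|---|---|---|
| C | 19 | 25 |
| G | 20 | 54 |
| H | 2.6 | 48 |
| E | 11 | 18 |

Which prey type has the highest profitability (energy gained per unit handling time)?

In descending order of E/h:
C: 19/25 = 0.76 kJ/s
E: 11/18 = 0.611 kJ/s
G: 20/54 = 0.37 kJ/s
H: 2.6/48 = 0.0542 kJ/s

C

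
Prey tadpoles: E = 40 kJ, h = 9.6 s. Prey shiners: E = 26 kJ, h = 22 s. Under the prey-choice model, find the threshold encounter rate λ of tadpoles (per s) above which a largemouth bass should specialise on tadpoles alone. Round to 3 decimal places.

Drop shiners once their profitability E₂/h₂ falls below the rate achievable on tadpoles alone: E₂/h₂ = λE₁/(1 + λh₁).
Solve for λ: λE₁h₂ = E₂(1 + λh₁) → λ(E₁h₂ − E₂h₁) = E₂ → λ = E₂/(E₁h₂ − E₂h₁).
λ = 26/(40×22 − 26×9.6) = 26/630.4 = 0.04124 per s.

0.041 per s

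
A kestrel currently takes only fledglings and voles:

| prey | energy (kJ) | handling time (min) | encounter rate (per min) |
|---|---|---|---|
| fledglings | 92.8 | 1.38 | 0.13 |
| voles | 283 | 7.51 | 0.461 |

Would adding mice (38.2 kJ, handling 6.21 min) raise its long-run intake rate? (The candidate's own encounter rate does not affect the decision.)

No

On fledglings and voles alone, R = ΣλE/(1+Σλh) = 142.5/4.642 = 30.71 kJ/min.
mice: E/h = 38.2/6.21 = 6.151 kJ/min.
6.151 < 30.71, so adding mice would lower the average — exclude it.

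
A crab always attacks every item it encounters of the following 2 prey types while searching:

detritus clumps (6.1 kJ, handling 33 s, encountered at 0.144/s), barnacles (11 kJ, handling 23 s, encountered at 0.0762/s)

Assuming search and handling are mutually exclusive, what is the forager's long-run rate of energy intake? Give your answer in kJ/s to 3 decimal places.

R = Σλ_iE_i / (1 + Σλ_ih_i)
Numerator: 0.144×6.1 + 0.0762×11 = 1.717
Denominator: 1 + 0.144×33 + 0.0762×23 = 7.505
R = 1.717/7.505 = 0.2287 kJ/s

0.229 kJ/s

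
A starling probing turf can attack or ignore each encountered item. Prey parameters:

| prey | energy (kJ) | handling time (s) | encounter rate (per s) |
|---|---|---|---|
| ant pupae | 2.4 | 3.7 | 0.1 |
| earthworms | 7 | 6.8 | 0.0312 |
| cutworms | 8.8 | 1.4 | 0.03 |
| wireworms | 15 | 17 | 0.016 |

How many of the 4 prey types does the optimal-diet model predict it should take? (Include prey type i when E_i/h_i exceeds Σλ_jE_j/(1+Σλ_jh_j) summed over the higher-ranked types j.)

E/h in descending order: cutworms 6.29, earthworms 1.03, wireworms 0.882, ant pupae 0.649 kJ/s. The optimal diet is the largest prefix of this list for which every included type satisfies E_i/h_i > R on the types above it.
Rate on top 1: 0.2534. earthworms: 1.03 > 0.2534 → include.
Rate on top 2: 0.3846. wireworms: 0.882 > 0.3846 → include.
Rate on top 3: 0.4733. ant pupae: 0.649 > 0.4733 → include.
Optimal diet: cutworms, earthworms, wireworms, ant pupae — 4 of 4 types.

4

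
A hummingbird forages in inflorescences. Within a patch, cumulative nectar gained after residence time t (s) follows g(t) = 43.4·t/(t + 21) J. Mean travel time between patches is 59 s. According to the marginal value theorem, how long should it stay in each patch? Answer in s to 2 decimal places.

Maximise g(t)/(T+t): set derivative to zero → g'(t)(T+t) = g(t).
g'(t) = 43.4·21/(t + 21)². Setting 43.4·21/(t+21)² = 43.4t/[(t+21)(59+t)] gives 21(59+t) = t(t+21), so t² = 21×59 = 1239.
t* = √1239 = 35.2 s.

35.20 s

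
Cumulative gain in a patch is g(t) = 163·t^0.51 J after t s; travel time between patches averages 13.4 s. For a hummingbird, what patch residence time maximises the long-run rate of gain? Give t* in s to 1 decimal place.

By the marginal value theorem, leave when the instantaneous gain rate g'(t) equals the habitat-wide average g(t)/(T + t).
g'(t) = 0.51·163·t^-0.49. Setting 0.51·163·t^-0.49 = 163·t^0.51/(13.4+t) gives 0.51(13.4+t) = t, so 0.49·t = 0.51×13.4.
t* = 0.51×13.4/0.49 = 13.95 s.

13.9 s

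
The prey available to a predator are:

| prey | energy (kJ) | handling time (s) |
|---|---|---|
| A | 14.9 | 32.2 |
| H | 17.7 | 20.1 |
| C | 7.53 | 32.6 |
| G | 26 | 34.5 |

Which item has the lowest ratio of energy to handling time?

C

In descending order of E/h:
H: 17.7/20.1 = 0.881 kJ/s
G: 26/34.5 = 0.754 kJ/s
A: 14.9/32.2 = 0.463 kJ/s
C: 7.53/32.6 = 0.231 kJ/s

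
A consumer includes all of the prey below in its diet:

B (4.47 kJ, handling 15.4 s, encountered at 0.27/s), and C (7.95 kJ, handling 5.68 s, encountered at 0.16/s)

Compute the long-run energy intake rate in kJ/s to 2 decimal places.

R = (0.27×4.47 + 0.16×7.95) / (1 + 0.27×15.4 + 0.16×5.68) = 2.479/6.067 = 0.4086 kJ/s.

0.41 kJ/s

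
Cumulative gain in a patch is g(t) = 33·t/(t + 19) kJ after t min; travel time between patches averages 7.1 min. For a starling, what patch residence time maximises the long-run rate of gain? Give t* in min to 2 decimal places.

Maximise g(t)/(T+t): set derivative to zero → g'(t)(T+t) = g(t).
g'(t) = 33·19/(t + 19)². Setting 33·19/(t+19)² = 33t/[(t+19)(7.1+t)] gives 19(7.1+t) = t(t+19), so t² = 19×7.1 = 134.9.
t* = √134.9 = 11.61 min.

11.61 min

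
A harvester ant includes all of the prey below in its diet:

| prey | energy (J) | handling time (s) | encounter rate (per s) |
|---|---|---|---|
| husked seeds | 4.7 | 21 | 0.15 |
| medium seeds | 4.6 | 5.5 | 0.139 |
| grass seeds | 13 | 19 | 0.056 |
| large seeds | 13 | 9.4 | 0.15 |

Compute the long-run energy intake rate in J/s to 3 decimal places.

R = (0.15×4.7 + 0.139×4.6 + 0.056×13 + 0.15×13) / (1 + 0.15×21 + 0.139×5.5 + 0.056×19 + 0.15×9.4) = 4.022/7.388 = 0.5444 J/s.

0.544 J/s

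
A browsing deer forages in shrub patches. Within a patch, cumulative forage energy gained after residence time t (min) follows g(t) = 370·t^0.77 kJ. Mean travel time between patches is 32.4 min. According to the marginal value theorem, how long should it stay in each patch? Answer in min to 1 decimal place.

108.5 min

Maximise g(t)/(T+t): set derivative to zero → g'(t)(T+t) = g(t).
g'(t) = 0.77·370·t^-0.23. Setting 0.77·370·t^-0.23 = 370·t^0.77/(32.4+t) gives 0.77(32.4+t) = t, so 0.23·t = 0.77×32.4.
t* = 0.77×32.4/0.23 = 108.5 min.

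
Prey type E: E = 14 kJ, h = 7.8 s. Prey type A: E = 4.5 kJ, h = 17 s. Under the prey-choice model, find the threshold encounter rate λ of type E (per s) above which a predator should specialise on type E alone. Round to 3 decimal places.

0.022 per s

The zero-one rule: include type A iff E₂/h₂ > λE₁/(1+λh₁). Equality gives the switch point.
λE₁h₂ = E₂ + λE₂h₁ ⇒ λ = E₂/(E₁h₂ − E₂h₁) = 4.5/(238 − 35.1) = 0.02218 per s.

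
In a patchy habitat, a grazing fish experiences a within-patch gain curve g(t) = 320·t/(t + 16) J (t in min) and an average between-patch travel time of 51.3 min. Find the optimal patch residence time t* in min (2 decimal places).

28.65 min

By the marginal value theorem, leave when the instantaneous gain rate g'(t) equals the habitat-wide average g(t)/(T + t).
g'(t) = 320·16/(t + 16)². Setting 320·16/(t+16)² = 320t/[(t+16)(51.3+t)] gives 16(51.3+t) = t(t+16), so t² = 16×51.3 = 820.8.
t* = √820.8 = 28.65 min.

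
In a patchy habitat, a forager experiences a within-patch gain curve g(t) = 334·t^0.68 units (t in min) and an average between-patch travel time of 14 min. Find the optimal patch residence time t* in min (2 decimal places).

29.75 min

By the marginal value theorem, leave when the instantaneous gain rate g'(t) equals the habitat-wide average g(t)/(T + t).
g'(t) = 0.68·334·t^-0.32. Setting 0.68·334·t^-0.32 = 334·t^0.68/(14+t) gives 0.68(14+t) = t, so 0.32·t = 0.68×14.
t* = 0.68×14/0.32 = 29.75 min.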